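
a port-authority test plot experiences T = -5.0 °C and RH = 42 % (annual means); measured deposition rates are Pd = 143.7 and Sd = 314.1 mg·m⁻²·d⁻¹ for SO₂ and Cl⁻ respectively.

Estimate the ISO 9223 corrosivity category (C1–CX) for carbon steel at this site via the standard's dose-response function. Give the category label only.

C2

carbon steel: T≤10 °C ⇒ hinge +0.150·(-5.0−10) = -2.2500
  Pd branch = 1.77·Pd^0.52·e^(0.02·RH+f) = 5.721 μm/a
  Sd branch = 0.102·Sd^0.62·e^(0.033·RH+0.04·T) = 11.8 μm/a
  sum: 5.721 + 11.8 → r_corr = 17.52 μm/a
17.5 μm/a falls in (1.3, 25] for carbon steel → category C2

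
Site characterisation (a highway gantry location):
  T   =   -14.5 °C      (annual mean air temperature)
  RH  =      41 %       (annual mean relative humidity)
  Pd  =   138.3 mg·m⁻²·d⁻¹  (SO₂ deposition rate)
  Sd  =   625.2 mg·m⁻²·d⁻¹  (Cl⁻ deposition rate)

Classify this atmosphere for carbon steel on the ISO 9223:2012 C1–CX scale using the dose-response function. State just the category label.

C2

carbon steel: f(T) = +0.150·(T−10) [T≤10 °C] = -3.6750
  SO₂ term: 1.77·138.3^0.52·exp(0.02·41-3.6750) = 1.322
  Sd branch = 0.102·Sd^0.62·e^(0.033·RH+0.04·T) = 11.96 μm/a
  sum: 1.322 + 11.96 → r_corr = 13.29 μm/a
ISO 9223 Table 2 (carbon steel): 1.3 < 13.3 ≤ 25 μm/a ⇒ C2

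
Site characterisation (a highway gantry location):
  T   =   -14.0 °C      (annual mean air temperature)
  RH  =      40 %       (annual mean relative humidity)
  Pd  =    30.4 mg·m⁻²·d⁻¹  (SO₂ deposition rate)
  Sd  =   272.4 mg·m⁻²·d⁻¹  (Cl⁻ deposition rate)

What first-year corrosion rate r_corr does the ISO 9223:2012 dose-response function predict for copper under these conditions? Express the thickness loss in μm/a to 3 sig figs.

copper: T≤10 °C ⇒ hinge +0.126·(-14.0−10) = -3.0240
  sulphur-dioxide contribution → 0.006629 μm/a
  chloride contribution → 0.09901 μm/a
  ⇒ r_corr(copper) = 0.1056 μm/a

r_corr = 0.106 μm/a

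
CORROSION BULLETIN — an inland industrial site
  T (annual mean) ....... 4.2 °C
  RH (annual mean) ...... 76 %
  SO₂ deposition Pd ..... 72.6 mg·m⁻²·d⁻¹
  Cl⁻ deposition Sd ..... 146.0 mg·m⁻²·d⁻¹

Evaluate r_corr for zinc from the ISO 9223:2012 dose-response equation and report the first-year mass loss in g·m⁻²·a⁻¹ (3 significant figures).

r_corr = 21.7 g·m⁻²·a⁻¹

zinc: T≤10 °C ⇒ hinge +0.038·(4.2−10) = -0.2204
  SO₂ term: 0.0129·72.6^0.44·exp(0.046·76-0.2204) = 2.249
  Cl⁻ term: 0.0175·146.0^0.57·exp(0.008·76+0.085·4.2) = 0.7867
  sum: 2.249 + 0.7867 → r_corr = 3.036 μm/a
Convert to mass loss: 3.036 μm/a × 7.14 g/cm³ = 21.67 g·m⁻²·a⁻¹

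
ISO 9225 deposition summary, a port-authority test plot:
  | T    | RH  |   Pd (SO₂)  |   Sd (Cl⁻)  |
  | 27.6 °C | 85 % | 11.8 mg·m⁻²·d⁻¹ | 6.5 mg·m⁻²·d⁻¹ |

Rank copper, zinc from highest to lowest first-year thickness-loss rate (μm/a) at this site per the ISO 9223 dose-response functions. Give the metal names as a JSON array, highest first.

copper: temperature factor f = -0.080·(17.6) = -1.4080
  Pd branch = 0.0053·Pd^0.26·e^(0.059·RH+f) = 0.3711 μm/a
  Sd branch = 0.01025·Sd^0.27·e^(0.036·RH+0.049·T) = 1.401 μm/a
  r_corr = 0.3711 + 1.401 = 1.772 μm/a
zinc: T>10 °C ⇒ hinge -0.071·(27.6−10) = -1.2496
  SO₂ term: 0.0129·11.8^0.44·exp(0.046·85-1.2496) = 0.5465
  Cl⁻ term: 0.0175·6.5^0.57·exp(0.008·85+0.085·27.6) = 1.049
  r_corr = 0.5465 + 1.049 = 1.595 μm/a
Ordering by μm/a: copper (1.77) > zinc (1.6)

["copper", "zinc"]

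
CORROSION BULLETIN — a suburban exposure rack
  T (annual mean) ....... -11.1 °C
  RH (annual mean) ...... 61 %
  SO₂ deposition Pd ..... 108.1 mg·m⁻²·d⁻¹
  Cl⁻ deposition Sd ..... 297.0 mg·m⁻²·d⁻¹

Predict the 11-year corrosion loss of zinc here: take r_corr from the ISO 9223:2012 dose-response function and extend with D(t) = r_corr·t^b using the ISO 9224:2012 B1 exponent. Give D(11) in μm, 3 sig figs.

zinc: f(T) = +0.038·(T−10) [T≤10 °C] = -0.8018
  Pd branch = 0.0129·Pd^0.44·e^(0.046·RH+f) = 0.7514 μm/a
  Cl⁻ term: 0.0175·297.0^0.57·exp(0.008·61+0.085·-11.1) = 0.2849
  sum: 0.7514 + 0.2849 → r_corr = 1.036 μm/a
Power-law: D(11) = r_corr · 11^0.813
  D(11) = 1.036 × 11^0.813 = 1.036 × 7.025 = 7.28 μm

D(11) = 7.28 μm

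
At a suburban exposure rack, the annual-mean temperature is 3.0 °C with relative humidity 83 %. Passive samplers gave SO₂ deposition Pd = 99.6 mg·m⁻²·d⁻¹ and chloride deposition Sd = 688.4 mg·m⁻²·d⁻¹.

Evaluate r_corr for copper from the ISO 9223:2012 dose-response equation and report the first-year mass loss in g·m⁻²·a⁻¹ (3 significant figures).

r_corr = 21.0 g·m⁻²·a⁻¹

copper: temperature factor f = +0.126·(-7.0) = -0.8820
  SO₂ term: 0.0053·99.6^0.26·exp(0.059·83-0.8820) = 0.9717
  Cl⁻ term: 0.01025·688.4^0.27·exp(0.036·83+0.049·3.0) = 1.375
  sum: 0.9717 + 1.375 → r_corr = 2.347 μm/a
Convert to mass loss: 2.347 μm/a × 8.96 g/cm³ = 21.03 g·m⁻²·a⁻¹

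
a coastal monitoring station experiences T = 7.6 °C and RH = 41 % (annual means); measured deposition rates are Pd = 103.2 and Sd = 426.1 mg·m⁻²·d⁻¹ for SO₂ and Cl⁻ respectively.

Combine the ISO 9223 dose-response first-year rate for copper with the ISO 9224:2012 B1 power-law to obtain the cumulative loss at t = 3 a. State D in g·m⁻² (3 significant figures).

copper: f(T) = +0.126·(T−10) [T≤10 °C] = -0.3024
  sulphur-dioxide contribution → 0.1469 μm/a
  chloride contribution → 0.3338 μm/a
  total first-year rate 0.4807 μm/a
ISO 9224: D(t) = r_corr · t^b with b = 0.667 (copper, B1)
  D(3) = 0.4807 × 3^0.667 = 0.4807 × 2.081 = 1 μm
  Mass loss = 1 μm × 8.96 g/cm³ = 8.962 g·m⁻²

D(3) = 8.96 g·m⁻²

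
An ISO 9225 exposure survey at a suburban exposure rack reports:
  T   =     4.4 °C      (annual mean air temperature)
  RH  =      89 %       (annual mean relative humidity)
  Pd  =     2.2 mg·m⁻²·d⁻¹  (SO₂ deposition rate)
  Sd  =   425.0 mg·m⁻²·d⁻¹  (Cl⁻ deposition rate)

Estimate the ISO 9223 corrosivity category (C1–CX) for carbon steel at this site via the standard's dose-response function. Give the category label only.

carbon steel: T≤10 °C ⇒ hinge +0.150·(4.4−10) = -0.8400
  Pd branch = 1.77·Pd^0.52·e^(0.02·RH+f) = 6.828 μm/a
  Sd branch = 0.102·Sd^0.62·e^(0.033·RH+0.04·T) = 97.76 μm/a
  r_corr = 6.828 + 97.76 = 104.6 μm/a
105 μm/a falls in (80, 200] for carbon steel → category C5

C5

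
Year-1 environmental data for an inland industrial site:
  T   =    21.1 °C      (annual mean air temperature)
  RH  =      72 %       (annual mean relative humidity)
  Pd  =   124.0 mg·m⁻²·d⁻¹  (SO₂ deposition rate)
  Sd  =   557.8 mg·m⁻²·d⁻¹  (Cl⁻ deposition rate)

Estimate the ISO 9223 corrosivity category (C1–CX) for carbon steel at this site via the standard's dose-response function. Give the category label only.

carbon steel: f(T) = -0.054·(T−10) [T>10 °C] = -0.5994
  sulphur-dioxide contribution → 50.31 μm/a
  chloride contribution → 128.8 μm/a
  total first-year rate 179.1 μm/a
179 μm/a falls in (80, 200] for carbon steel → category C5

C5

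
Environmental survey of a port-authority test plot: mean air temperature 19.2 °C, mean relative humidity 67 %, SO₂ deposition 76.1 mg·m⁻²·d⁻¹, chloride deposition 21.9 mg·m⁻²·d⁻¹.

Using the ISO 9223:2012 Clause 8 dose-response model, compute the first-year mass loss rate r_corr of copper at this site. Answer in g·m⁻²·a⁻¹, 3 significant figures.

r_corr = 9.70 g·m⁻²·a⁻¹

copper: f(T) = -0.080·(T−10) [T>10 °C] = -0.7360
  Pd branch = 0.0053·Pd^0.26·e^(0.059·RH+f) = 0.4079 μm/a
  Sd branch = 0.01025·Sd^0.27·e^(0.036·RH+0.049·T) = 0.6741 μm/a
  sum: 0.4079 + 0.6741 → r_corr = 1.082 μm/a
Convert to mass loss: 1.082 μm/a × 8.96 g/cm³ = 9.695 g·m⁻²·a⁻¹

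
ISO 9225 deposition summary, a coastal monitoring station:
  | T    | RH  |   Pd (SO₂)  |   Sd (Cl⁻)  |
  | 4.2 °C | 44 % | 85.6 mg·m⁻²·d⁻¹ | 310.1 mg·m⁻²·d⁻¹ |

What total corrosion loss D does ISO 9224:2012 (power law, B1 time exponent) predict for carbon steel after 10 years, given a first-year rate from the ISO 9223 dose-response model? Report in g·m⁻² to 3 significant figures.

D(10) = 946 g·m⁻²

carbon steel: T≤10 °C ⇒ hinge +0.150·(4.2−10) = -0.8700
  sulphur-dioxide contribution → 18.08 μm/a
  chloride contribution → 18.07 μm/a
  ⇒ r_corr(carbon steel) = 36.15 μm/a
ISO 9224: D(t) = r_corr · t^b with b = 0.523 (carbon steel, B1)
  D(10) = 36.15 × 10^0.523 = 36.15 × 3.334 = 120.5 μm
  Mass loss = 120.5 μm × 7.85 g/cm³ = 946.1 g·m⁻²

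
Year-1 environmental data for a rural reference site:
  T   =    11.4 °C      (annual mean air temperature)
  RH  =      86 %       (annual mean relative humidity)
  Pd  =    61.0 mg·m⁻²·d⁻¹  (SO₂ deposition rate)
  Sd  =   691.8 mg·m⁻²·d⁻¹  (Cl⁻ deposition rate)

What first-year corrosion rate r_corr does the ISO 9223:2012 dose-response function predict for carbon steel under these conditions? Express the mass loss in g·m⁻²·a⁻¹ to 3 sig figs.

r_corr = 1.85e+03 g·m⁻²·a⁻¹

carbon steel: temperature factor f = -0.054·(1.4) = -0.0756
  SO₂ term: 1.77·61.0^0.52·exp(0.02·86-0.0756) = 77.71
  Sd branch = 0.102·Sd^0.62·e^(0.033·RH+0.04·T) = 158.5 μm/a
  sum: 77.71 + 158.5 → r_corr = 236.2 μm/a
Convert to mass loss: 236.2 μm/a × 7.85 g/cm³ = 1854 g·m⁻²·a⁻¹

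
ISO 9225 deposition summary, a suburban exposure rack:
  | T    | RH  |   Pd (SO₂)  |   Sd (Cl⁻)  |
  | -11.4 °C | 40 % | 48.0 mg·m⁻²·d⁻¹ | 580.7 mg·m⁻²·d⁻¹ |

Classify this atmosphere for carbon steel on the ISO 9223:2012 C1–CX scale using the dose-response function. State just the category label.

C2

carbon steel: f(T) = +0.150·(T−10) [T≤10 °C] = -3.2100
  SO₂ term: 1.77·48.0^0.52·exp(0.02·40-3.2100) = 1.19
  Cl⁻ term: 0.102·580.7^0.62·exp(0.033·40+0.04·-11.4) = 12.52
  r_corr = 1.19 + 12.52 = 13.71 μm/a
13.7 μm/a falls in (1.3, 25] for carbon steel → category C2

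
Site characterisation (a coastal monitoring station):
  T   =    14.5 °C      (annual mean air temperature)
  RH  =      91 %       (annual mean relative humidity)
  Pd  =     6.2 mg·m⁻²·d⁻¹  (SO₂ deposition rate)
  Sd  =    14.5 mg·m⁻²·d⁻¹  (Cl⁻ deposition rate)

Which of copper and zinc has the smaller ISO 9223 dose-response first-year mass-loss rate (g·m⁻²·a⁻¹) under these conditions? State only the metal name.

zinc

copper: temperature factor f = -0.080·(4.5) = -0.3600
  SO₂ term: 0.0053·6.2^0.26·exp(0.059·91-0.3600) = 1.275
  Cl⁻ term: 0.01025·14.5^0.27·exp(0.036·91+0.049·14.5) = 1.137
  sum: 1.275 + 1.137 → r_corr = 2.412 μm/a
  mass loss = 2.412 μm/a × 8.96 g/cm³ = 21.61 g·m⁻²·a⁻¹
zinc: T>10 °C ⇒ hinge -0.071·(14.5−10) = -0.3195
  SO₂ term: 0.0129·6.2^0.44·exp(0.046·91-0.3195) = 1.375
  Cl⁻ term: 0.0175·14.5^0.57·exp(0.008·91+0.085·14.5) = 0.5708
  r_corr = 1.375 + 0.5708 = 1.946 μm/a
  mass loss = 1.946 μm/a × 7.14 g/cm³ = 13.9 g·m⁻²·a⁻¹
Ordering by g·m⁻²·a⁻¹: copper (21.6) > zinc (13.9)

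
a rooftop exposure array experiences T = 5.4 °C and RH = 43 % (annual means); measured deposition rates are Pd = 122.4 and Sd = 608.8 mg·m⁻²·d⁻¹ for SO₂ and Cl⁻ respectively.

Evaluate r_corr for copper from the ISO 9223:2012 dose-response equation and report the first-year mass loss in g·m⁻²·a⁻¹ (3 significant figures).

copper: f(T) = +0.126·(T−10) [T≤10 °C] = -0.5796
  Pd branch = 0.0053·Pd^0.26·e^(0.059·RH+f) = 0.131 μm/a
  Sd branch = 0.01025·Sd^0.27·e^(0.036·RH+0.049·T) = 0.3546 μm/a
  r_corr = 0.131 + 0.3546 = 0.4856 μm/a
Convert to mass loss: 0.4856 μm/a × 8.96 g/cm³ = 4.351 g·m⁻²·a⁻¹

r_corr = 4.35 g·m⁻²·a⁻¹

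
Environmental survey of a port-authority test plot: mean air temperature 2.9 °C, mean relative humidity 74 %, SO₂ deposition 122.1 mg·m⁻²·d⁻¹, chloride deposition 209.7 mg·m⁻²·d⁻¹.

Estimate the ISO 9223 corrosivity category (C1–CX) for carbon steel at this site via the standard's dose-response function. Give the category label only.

carbon steel: T≤10 °C ⇒ hinge +0.150·(2.9−10) = -1.0650
  Pd branch = 1.77·Pd^0.52·e^(0.02·RH+f) = 32.61 μm/a
  Sd branch = 0.102·Sd^0.62·e^(0.033·RH+0.04·T) = 36.22 μm/a
  sum: 32.61 + 36.22 → r_corr = 68.82 μm/a
ISO 9223 Table 2 (carbon steel): 50 < 68.8 ≤ 80 μm/a ⇒ C4

C4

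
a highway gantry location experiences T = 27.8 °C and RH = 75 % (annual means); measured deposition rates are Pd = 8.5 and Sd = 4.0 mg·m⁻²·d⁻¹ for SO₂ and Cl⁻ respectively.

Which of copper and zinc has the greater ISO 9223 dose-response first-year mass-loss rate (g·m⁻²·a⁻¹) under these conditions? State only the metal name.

copper

copper: temperature factor f = -0.080·(17.8) = -1.4240
  Pd branch = 0.0053·Pd^0.26·e^(0.059·RH+f) = 0.1859 μm/a
  Sd branch = 0.01025·Sd^0.27·e^(0.036·RH+0.049·T) = 0.8659 μm/a
  sum: 0.1859 + 0.8659 → r_corr = 1.052 μm/a
  mass loss = 1.052 μm/a × 8.96 g/cm³ = 9.424 g·m⁻²·a⁻¹
zinc: T>10 °C ⇒ hinge -0.071·(27.8−10) = -1.2638
  SO₂ term: 0.0129·8.5^0.44·exp(0.046·75-1.2638) = 0.2944
  Sd branch = 0.0175·Sd^0.57·e^(0.008·RH+0.085·T) = 0.7465 μm/a
  sum: 0.2944 + 0.7465 → r_corr = 1.041 μm/a
  mass loss = 1.041 μm/a × 7.14 g/cm³ = 7.432 g·m⁻²·a⁻¹
Ordering by g·m⁻²·a⁻¹: copper (9.42) > zinc (7.43)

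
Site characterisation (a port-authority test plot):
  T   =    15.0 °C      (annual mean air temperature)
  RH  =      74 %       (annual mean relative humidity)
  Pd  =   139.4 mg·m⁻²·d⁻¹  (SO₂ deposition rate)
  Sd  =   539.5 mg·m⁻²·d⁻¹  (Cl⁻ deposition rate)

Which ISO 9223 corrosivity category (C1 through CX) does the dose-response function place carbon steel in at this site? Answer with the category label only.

C5

carbon steel: T>10 °C ⇒ hinge -0.054·(15.0−10) = -0.2700
  sulphur-dioxide contribution → 77.35 μm/a
  chloride contribution → 105.6 μm/a
  ⇒ r_corr(carbon steel) = 182.9 μm/a
ISO 9223 Table 2 (carbon steel): 80 < 183 ≤ 200 μm/a ⇒ C5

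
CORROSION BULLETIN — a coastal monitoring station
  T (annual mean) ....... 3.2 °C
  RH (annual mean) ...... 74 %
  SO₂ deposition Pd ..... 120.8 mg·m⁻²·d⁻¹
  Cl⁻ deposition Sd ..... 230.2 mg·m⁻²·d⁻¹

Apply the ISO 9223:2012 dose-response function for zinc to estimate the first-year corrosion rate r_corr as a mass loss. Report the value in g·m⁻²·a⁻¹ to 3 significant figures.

r_corr = 24.2 g·m⁻²·a⁻¹

zinc: T≤10 °C ⇒ hinge +0.038·(3.2−10) = -0.2584
  Pd branch = 0.0129·Pd^0.44·e^(0.046·RH+f) = 2.471 μm/a
  Sd branch = 0.0175·Sd^0.57·e^(0.008·RH+0.085·T) = 0.9219 μm/a
  r_corr = 2.471 + 0.9219 = 3.393 μm/a
Convert to mass loss: 3.393 μm/a × 7.14 g/cm³ = 24.22 g·m⁻²·a⁻¹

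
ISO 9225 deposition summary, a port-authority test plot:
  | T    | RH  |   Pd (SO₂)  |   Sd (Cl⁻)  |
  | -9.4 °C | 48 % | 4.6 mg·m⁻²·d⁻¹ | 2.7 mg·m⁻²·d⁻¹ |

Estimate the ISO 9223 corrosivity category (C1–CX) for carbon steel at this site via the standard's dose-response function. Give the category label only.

carbon steel: f(T) = +0.150·(T−10) [T≤10 °C] = -2.9100
  Pd branch = 1.77·Pd^0.52·e^(0.02·RH+f) = 0.5568 μm/a
  Cl⁻ term: 0.102·2.7^0.62·exp(0.033·48+0.04·-9.4) = 0.6319
  r_corr = 0.5568 + 0.6319 = 1.189 μm/a
ISO 9223 Table 2 (carbon steel): 0 < 1.19 ≤ 1.3 μm/a ⇒ C1

C1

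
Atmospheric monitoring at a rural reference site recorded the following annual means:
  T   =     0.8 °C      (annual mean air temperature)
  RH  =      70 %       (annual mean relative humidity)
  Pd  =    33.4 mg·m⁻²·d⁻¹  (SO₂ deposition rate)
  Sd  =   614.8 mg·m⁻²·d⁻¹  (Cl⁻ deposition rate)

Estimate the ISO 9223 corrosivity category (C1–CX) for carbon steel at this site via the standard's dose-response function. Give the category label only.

carbon steel: T≤10 °C ⇒ hinge +0.150·(0.8−10) = -1.3800
  SO₂ term: 1.77·33.4^0.52·exp(0.02·70-1.3800) = 11.19
  Sd branch = 0.102·Sd^0.62·e^(0.033·RH+0.04·T) = 56.85 μm/a
  sum: 11.19 + 56.85 → r_corr = 68.04 μm/a
Category bounds: 50…80 μm/a bracket r_corr ⇒ C4

C4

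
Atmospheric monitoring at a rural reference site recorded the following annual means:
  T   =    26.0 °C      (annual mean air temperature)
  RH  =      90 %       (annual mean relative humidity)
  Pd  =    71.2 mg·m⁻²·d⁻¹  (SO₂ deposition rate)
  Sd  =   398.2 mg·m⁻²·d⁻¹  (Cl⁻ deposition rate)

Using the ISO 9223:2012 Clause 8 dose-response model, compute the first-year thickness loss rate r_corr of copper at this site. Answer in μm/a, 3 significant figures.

copper: f(T) = -0.080·(T−10) [T>10 °C] = -1.2800
  sulphur-dioxide contribution → 0.9039 μm/a
  chloride contribution → 4.711 μm/a
  total first-year rate 5.615 μm/a

r_corr = 5.62 μm/a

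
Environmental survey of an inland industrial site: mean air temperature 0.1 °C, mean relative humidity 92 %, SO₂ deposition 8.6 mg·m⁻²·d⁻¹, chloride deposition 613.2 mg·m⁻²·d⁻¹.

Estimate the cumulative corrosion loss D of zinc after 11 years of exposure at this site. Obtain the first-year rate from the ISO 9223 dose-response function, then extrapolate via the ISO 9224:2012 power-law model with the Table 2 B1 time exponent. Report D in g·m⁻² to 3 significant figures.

D(11) = 151 g·m⁻²

zinc: T≤10 °C ⇒ hinge +0.038·(0.1−10) = -0.3762
  sulphur-dioxide contribution → 1.572 μm/a
  chloride contribution → 1.43 μm/a
  total first-year rate 3.001 μm/a
Long-term exponent b (ISO 9224 Table 2, B1) = 0.813
  D(11) = 3.001 × 11^0.813 = 3.001 × 7.025 = 21.09 μm
  Mass loss = 21.09 μm × 7.14 g/cm³ = 150.5 g·m⁻²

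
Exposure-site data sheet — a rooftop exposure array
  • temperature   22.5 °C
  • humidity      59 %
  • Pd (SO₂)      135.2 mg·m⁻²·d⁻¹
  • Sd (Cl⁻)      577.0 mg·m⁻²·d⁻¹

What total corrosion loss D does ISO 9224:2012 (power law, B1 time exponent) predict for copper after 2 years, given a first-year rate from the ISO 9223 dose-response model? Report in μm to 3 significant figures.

copper: temperature factor f = -0.080·(12.5) = -1.0000
  SO₂ term: 0.0053·135.2^0.26·exp(0.059·59-1.0000) = 0.2269
  Cl⁻ term: 0.01025·577.0^0.27·exp(0.036·59+0.049·22.5) = 1.437
  r_corr = 0.2269 + 1.437 = 1.664 μm/a
ISO 9224: D(t) = r_corr · t^b with b = 0.667 (copper, B1)
  D(2) = 1.664 × 2^0.667 = 1.664 × 1.588 = 2.642 μm

D(2) = 2.64 μm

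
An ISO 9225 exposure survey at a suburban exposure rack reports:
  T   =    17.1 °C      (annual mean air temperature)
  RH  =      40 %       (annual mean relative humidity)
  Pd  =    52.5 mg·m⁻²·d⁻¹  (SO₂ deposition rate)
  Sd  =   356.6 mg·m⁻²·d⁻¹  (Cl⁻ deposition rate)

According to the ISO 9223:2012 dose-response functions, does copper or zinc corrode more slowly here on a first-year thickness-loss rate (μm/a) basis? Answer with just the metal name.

copper: f(T) = -0.080·(T−10) [T>10 °C] = -0.5680
  SO₂ term: 0.0053·52.5^0.26·exp(0.059·40-0.5680) = 0.08908
  Sd branch = 0.01025·Sd^0.27·e^(0.036·RH+0.049·T) = 0.4888 μm/a
  sum: 0.08908 + 0.4888 → r_corr = 0.5778 μm/a
zinc: f(T) = -0.071·(T−10) [T>10 °C] = -0.5041
  SO₂ term: 0.0129·52.5^0.44·exp(0.046·40-0.5041) = 0.2803
  Sd branch = 0.0175·Sd^0.57·e^(0.008·RH+0.085·T) = 2.938 μm/a
  r_corr = 0.2803 + 2.938 = 3.218 μm/a
Ordering by μm/a: zinc (3.22) > copper (0.578)

copper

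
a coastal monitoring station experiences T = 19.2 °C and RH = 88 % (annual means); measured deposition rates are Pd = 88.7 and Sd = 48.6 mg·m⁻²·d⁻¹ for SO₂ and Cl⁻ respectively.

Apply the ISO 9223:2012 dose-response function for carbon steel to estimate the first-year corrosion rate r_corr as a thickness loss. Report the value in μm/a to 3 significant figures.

carbon steel: T>10 °C ⇒ hinge -0.054·(19.2−10) = -0.4968
  SO₂ term: 1.77·88.7^0.52·exp(0.02·88-0.4968) = 64.49
  Sd branch = 0.102·Sd^0.62·e^(0.033·RH+0.04·T) = 44.57 μm/a
  sum: 64.49 + 44.57 → r_corr = 109.1 μm/a

r_corr = 109 μm/a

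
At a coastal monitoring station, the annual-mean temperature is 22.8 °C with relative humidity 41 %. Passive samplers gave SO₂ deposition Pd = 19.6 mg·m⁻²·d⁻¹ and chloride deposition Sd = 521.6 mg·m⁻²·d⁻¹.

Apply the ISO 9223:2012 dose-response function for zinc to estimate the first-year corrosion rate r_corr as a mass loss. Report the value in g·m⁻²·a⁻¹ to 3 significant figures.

zinc: T>10 °C ⇒ hinge -0.071·(22.8−10) = -0.9088
  Pd branch = 0.0129·Pd^0.44·e^(0.046·RH+f) = 0.1269 μm/a
  Cl⁻ term: 0.0175·521.6^0.57·exp(0.008·41+0.085·22.8) = 5.971
  r_corr = 0.1269 + 5.971 = 6.098 μm/a
Convert to mass loss: 6.098 μm/a × 7.14 g/cm³ = 43.54 g·m⁻²·a⁻¹

r_corr = 43.5 g·m⁻²·a⁻¹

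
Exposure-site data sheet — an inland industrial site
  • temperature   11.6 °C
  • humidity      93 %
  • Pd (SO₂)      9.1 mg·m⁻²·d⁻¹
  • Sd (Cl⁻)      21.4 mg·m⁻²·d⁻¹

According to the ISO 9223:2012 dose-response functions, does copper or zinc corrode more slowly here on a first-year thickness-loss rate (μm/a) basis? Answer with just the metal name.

zinc

copper: T>10 °C ⇒ hinge -0.080·(11.6−10) = -0.1280
  SO₂ term: 0.0053·9.1^0.26·exp(0.059·93-0.1280) = 2
  Sd branch = 0.01025·Sd^0.27·e^(0.036·RH+0.049·T) = 1.177 μm/a
  sum: 2 + 1.177 → r_corr = 3.177 μm/a
zinc: f(T) = -0.071·(T−10) [T>10 °C] = -0.1136
  Pd branch = 0.0129·Pd^0.44·e^(0.046·RH+f) = 2.194 μm/a
  Cl⁻ term: 0.0175·21.4^0.57·exp(0.008·93+0.085·11.6) = 0.5659
  sum: 2.194 + 0.5659 → r_corr = 2.759 μm/a
Ordering by μm/a: copper (3.18) > zinc (2.76)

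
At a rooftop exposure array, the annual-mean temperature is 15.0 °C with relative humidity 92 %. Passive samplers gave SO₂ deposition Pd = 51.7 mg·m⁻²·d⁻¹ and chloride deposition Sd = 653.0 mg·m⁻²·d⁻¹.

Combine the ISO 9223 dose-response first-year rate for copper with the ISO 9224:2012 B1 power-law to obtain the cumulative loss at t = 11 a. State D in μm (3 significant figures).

D(11) = 27.9 μm

copper: temperature factor f = -0.080·(5.0) = -0.4000
  SO₂ term: 0.0053·51.7^0.26·exp(0.059·92-0.4000) = 2.256
  Cl⁻ term: 0.01025·653.0^0.27·exp(0.036·92+0.049·15.0) = 3.376
  r_corr = 2.256 + 3.376 = 5.632 μm/a
Long-term exponent b (ISO 9224 Table 2, B1) = 0.667
  D(11) = 5.632 × 11^0.667 = 5.632 × 4.95 = 27.88 μm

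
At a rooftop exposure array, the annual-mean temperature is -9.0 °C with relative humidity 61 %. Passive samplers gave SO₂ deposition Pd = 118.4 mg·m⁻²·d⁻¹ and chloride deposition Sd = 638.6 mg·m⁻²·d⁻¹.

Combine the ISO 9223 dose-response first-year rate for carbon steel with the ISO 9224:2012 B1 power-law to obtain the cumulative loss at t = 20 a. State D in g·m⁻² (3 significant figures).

D(20) = 1.26e+03 g·m⁻²

carbon steel: T≤10 °C ⇒ hinge +0.150·(-9.0−10) = -2.8500
  sulphur-dioxide contribution → 4.152 μm/a
  chloride contribution → 29.22 μm/a
  ⇒ r_corr(carbon steel) = 33.38 μm/a
Long-term exponent b (ISO 9224 Table 2, B1) = 0.523
  D(20) = 33.38 × 20^0.523 = 33.38 × 4.791 = 159.9 μm
  Mass loss = 159.9 μm × 7.85 g/cm³ = 1255 g·m⁻²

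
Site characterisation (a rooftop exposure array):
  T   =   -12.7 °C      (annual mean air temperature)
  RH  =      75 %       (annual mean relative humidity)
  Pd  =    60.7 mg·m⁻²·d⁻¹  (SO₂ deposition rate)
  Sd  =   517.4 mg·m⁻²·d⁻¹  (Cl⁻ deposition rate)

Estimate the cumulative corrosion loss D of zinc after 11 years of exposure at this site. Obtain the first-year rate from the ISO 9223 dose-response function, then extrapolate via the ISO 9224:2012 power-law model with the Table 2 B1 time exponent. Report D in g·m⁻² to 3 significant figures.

D(11) = 71.5 g·m⁻²

zinc: f(T) = +0.038·(T−10) [T≤10 °C] = -0.8626
  Pd branch = 0.0129·Pd^0.44·e^(0.046·RH+f) = 1.044 μm/a
  Cl⁻ term: 0.0175·517.4^0.57·exp(0.008·75+0.085·-12.7) = 0.3817
  sum: 1.044 + 0.3817 → r_corr = 1.426 μm/a
Long-term exponent b (ISO 9224 Table 2, B1) = 0.813
  D(11) = 1.426 × 11^0.813 = 1.426 × 7.025 = 10.02 μm
  Mass loss = 10.02 μm × 7.14 g/cm³ = 71.53 g·m⁻²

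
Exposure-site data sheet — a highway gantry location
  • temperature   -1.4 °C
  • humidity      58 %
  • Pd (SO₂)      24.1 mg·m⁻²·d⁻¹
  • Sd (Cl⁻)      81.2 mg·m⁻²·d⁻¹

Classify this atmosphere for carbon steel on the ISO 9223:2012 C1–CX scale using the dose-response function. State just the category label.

C2

carbon steel: f(T) = +0.150·(T−10) [T≤10 °C] = -1.7100
  sulphur-dioxide contribution → 5.343 μm/a
  chloride contribution → 9.987 μm/a
  ⇒ r_corr(carbon steel) = 15.33 μm/a
ISO 9223 Table 2 (carbon steel): 1.3 < 15.3 ≤ 25 μm/a ⇒ C2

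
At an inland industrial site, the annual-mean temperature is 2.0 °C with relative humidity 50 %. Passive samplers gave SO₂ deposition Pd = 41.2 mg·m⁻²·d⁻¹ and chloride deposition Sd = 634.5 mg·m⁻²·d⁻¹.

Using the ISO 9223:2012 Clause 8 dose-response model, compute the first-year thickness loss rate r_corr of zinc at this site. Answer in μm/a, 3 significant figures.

r_corr = 1.71 μm/a

zinc: T≤10 °C ⇒ hinge +0.038·(2.0−10) = -0.3040
  SO₂ term: 0.0129·41.2^0.44·exp(0.046·50-0.3040) = 0.4875
  Cl⁻ term: 0.0175·634.5^0.57·exp(0.008·50+0.085·2.0) = 1.225
  r_corr = 0.4875 + 1.225 = 1.712 μm/a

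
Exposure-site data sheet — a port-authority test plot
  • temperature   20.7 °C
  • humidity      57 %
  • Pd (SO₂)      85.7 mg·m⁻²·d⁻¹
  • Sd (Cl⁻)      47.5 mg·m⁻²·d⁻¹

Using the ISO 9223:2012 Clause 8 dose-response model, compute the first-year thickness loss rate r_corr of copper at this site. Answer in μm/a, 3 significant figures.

copper: f(T) = -0.080·(T−10) [T>10 °C] = -0.8560
  SO₂ term: 0.0053·85.7^0.26·exp(0.059·57-0.8560) = 0.2068
  Sd branch = 0.01025·Sd^0.27·e^(0.036·RH+0.049·T) = 0.6239 μm/a
  r_corr = 0.2068 + 0.6239 = 0.8307 μm/a

r_corr = 0.831 μm/a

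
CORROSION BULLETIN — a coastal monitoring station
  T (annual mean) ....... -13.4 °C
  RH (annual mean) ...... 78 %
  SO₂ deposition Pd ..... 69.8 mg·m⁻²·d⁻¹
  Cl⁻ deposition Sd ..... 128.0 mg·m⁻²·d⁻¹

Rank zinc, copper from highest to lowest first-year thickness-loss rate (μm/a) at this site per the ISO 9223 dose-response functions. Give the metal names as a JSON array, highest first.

["zinc", "copper"]

zinc: temperature factor f = +0.038·(-23.4) = -0.8892
  SO₂ term: 0.0129·69.8^0.44·exp(0.046·78-0.8892) = 1.242
  Cl⁻ term: 0.0175·128.0^0.57·exp(0.008·78+0.085·-13.4) = 0.1661
  sum: 1.242 + 0.1661 → r_corr = 1.408 μm/a
copper: f(T) = +0.126·(T−10) [T≤10 °C] = -2.9484
  SO₂ term: 0.0053·69.8^0.26·exp(0.059·78-2.9484) = 0.08353
  Sd branch = 0.01025·Sd^0.27·e^(0.036·RH+0.049·T) = 0.3266 μm/a
  r_corr = 0.08353 + 0.3266 = 0.4101 μm/a
Ordering by μm/a: zinc (1.41) > copper (0.41)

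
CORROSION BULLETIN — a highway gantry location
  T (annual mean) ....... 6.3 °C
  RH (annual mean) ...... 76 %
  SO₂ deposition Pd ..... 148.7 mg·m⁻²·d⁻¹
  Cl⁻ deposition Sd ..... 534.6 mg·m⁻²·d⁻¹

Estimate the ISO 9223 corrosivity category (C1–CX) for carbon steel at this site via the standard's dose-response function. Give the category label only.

C5

carbon steel: temperature factor f = +0.150·(-3.7) = -0.5550
  Pd branch = 1.77·Pd^0.52·e^(0.02·RH+f) = 62.61 μm/a
  Cl⁻ term: 0.102·534.6^0.62·exp(0.033·76+0.04·6.3) = 79.18
  sum: 62.61 + 79.18 → r_corr = 141.8 μm/a
Category bounds: 80…200 μm/a bracket r_corr ⇒ C5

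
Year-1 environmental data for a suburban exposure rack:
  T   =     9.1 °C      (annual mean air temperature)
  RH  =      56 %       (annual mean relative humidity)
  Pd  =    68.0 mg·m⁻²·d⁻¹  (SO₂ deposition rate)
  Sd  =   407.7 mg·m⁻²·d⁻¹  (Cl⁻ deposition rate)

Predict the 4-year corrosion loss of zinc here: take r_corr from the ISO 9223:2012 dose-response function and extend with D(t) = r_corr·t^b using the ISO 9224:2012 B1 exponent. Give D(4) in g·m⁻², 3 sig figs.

D(4) = 63.4 g·m⁻²

zinc: f(T) = +0.038·(T−10) [T≤10 °C] = -0.0342
  Pd branch = 0.0129·Pd^0.44·e^(0.046·RH+f) = 1.049 μm/a
  Sd branch = 0.0175·Sd^0.57·e^(0.008·RH+0.085·T) = 1.826 μm/a
  r_corr = 1.049 + 1.826 = 2.875 μm/a
Power-law: D(4) = r_corr · 4^0.813
  D(4) = 2.875 × 4^0.813 = 2.875 × 3.087 = 8.873 μm
  Mass loss = 8.873 μm × 7.14 g/cm³ = 63.35 g·m⁻²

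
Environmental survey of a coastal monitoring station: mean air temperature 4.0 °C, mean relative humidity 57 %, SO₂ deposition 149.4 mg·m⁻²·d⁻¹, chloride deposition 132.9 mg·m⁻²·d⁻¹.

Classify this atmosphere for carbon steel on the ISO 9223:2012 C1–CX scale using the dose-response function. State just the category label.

C3

carbon steel: f(T) = +0.150·(T−10) [T≤10 °C] = -0.9000
  sulphur-dioxide contribution → 30.4 μm/a
  chloride contribution → 16.28 μm/a
  ⇒ r_corr(carbon steel) = 46.68 μm/a
ISO 9223 Table 2 (carbon steel): 25 < 46.7 ≤ 50 μm/a ⇒ C3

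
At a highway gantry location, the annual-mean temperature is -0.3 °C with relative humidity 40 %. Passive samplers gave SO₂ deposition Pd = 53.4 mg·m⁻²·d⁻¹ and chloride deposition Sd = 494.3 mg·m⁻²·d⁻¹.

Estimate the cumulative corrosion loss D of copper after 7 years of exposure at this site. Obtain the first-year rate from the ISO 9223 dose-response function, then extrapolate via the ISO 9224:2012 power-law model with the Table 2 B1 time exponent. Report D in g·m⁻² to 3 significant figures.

copper: temperature factor f = +0.126·(-10.3) = -1.2978
  Pd branch = 0.0053·Pd^0.26·e^(0.059·RH+f) = 0.04313 μm/a
  Cl⁻ term: 0.01025·494.3^0.27·exp(0.036·40+0.049·-0.3) = 0.2276
  sum: 0.04313 + 0.2276 → r_corr = 0.2707 μm/a
Long-term exponent b (ISO 9224 Table 2, B1) = 0.667
  D(7) = 0.2707 × 7^0.667 = 0.2707 × 3.662 = 0.9912 μm
  Mass loss = 0.9912 μm × 8.96 g/cm³ = 8.881 g·m⁻²

D(7) = 8.88 g·m⁻²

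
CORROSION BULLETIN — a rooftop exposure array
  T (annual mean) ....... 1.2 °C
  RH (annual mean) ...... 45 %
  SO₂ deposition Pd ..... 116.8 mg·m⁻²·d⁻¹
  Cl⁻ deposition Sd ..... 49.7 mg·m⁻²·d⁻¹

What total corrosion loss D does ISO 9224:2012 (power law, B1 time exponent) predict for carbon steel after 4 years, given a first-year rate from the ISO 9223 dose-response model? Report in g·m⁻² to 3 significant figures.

D(4) = 310 g·m⁻²

carbon steel: f(T) = +0.150·(T−10) [T≤10 °C] = -1.3200
  sulphur-dioxide contribution → 13.82 μm/a
  chloride contribution → 5.322 μm/a
  total first-year rate 19.15 μm/a
Power-law: D(4) = r_corr · 4^0.523
  D(4) = 19.15 × 4^0.523 = 19.15 × 2.065 = 39.53 μm
  Mass loss = 39.53 μm × 7.85 g/cm³ = 310.3 g·m⁻²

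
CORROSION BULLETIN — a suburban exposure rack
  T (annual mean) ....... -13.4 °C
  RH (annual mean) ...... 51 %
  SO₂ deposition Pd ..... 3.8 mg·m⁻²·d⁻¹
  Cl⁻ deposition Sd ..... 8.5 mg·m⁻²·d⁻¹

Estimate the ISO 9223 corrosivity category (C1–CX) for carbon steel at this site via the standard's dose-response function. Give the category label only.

carbon steel: temperature factor f = +0.150·(-23.4) = -3.5100
  Pd branch = 1.77·Pd^0.52·e^(0.02·RH+f) = 0.2938 μm/a
  Cl⁻ term: 0.102·8.5^0.62·exp(0.033·51+0.04·-13.4) = 1.211
  r_corr = 0.2938 + 1.211 = 1.504 μm/a
Category bounds: 1.3…25 μm/a bracket r_corr ⇒ C2

C2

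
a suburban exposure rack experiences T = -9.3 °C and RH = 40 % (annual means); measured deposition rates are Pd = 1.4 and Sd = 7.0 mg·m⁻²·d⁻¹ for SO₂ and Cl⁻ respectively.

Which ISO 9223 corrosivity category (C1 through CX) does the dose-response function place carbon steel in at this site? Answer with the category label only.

C1

carbon steel: temperature factor f = +0.150·(-19.3) = -2.8950
  sulphur-dioxide contribution → 0.2595 μm/a
  chloride contribution → 0.8796 μm/a
  total first-year rate 1.139 μm/a
1.14 μm/a falls in (0, 1.3] for carbon steel → category C1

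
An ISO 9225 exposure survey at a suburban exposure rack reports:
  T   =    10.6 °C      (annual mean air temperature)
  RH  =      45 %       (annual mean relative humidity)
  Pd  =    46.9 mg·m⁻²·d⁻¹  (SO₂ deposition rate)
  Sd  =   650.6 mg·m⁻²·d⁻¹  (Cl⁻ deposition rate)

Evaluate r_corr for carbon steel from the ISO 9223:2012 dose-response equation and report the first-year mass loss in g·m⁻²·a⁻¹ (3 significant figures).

r_corr = 544 g·m⁻²·a⁻¹

carbon steel: temperature factor f = -0.054·(0.6) = -0.0324
  sulphur-dioxide contribution → 31.17 μm/a
  chloride contribution → 38.19 μm/a
  total first-year rate 69.36 μm/a
Convert to mass loss: 69.36 μm/a × 7.85 g/cm³ = 544.5 g·m⁻²·a⁻¹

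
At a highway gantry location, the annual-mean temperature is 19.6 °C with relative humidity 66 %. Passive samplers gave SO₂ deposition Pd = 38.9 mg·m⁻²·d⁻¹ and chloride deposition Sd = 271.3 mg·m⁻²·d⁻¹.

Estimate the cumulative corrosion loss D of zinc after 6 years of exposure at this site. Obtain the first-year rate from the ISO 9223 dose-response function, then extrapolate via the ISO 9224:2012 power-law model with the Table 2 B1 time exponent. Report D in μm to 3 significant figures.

zinc: temperature factor f = -0.071·(9.6) = -0.6816
  Pd branch = 0.0129·Pd^0.44·e^(0.046·RH+f) = 0.6803 μm/a
  Sd branch = 0.0175·Sd^0.57·e^(0.008·RH+0.085·T) = 3.828 μm/a
  sum: 0.6803 + 3.828 → r_corr = 4.508 μm/a
Long-term exponent b (ISO 9224 Table 2, B1) = 0.813
  D(6) = 4.508 × 6^0.813 = 4.508 × 4.292 = 19.35 μm

D(6) = 19.3 μm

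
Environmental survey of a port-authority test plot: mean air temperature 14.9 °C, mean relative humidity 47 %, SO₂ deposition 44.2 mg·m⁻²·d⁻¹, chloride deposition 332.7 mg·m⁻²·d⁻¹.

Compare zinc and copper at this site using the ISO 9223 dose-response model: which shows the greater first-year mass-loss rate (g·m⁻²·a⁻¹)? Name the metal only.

zinc

zinc: f(T) = -0.071·(T−10) [T>10 °C] = -0.3479
  Pd branch = 0.0129·Pd^0.44·e^(0.046·RH+f) = 0.4192 μm/a
  Sd branch = 0.0175·Sd^0.57·e^(0.008·RH+0.085·T) = 2.477 μm/a
  r_corr = 0.4192 + 2.477 = 2.896 μm/a
  mass loss = 2.896 μm/a × 7.14 g/cm³ = 20.68 g·m⁻²·a⁻¹
copper: f(T) = -0.080·(T−10) [T>10 °C] = -0.3920
  SO₂ term: 0.0053·44.2^0.26·exp(0.059·47-0.3920) = 0.1535
  Cl⁻ term: 0.01025·332.7^0.27·exp(0.036·47+0.049·14.9) = 0.5541
  r_corr = 0.1535 + 0.5541 = 0.7076 μm/a
  mass loss = 0.7076 μm/a × 8.96 g/cm³ = 6.34 g·m⁻²·a⁻¹
Ordering by g·m⁻²·a⁻¹: zinc (20.7) > copper (6.34)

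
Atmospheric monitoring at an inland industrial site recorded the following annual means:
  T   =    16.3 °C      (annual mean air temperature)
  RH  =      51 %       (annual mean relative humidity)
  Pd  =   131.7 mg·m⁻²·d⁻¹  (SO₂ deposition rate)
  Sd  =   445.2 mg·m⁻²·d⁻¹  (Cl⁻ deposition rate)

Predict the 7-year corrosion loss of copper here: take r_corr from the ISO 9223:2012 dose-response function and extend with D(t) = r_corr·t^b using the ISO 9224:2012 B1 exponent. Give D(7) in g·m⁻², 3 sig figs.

D(7) = 31.9 g·m⁻²

copper: T>10 °C ⇒ hinge -0.080·(16.3−10) = -0.5040
  SO₂ term: 0.0053·131.7^0.26·exp(0.059·51-0.5040) = 0.2308
  Cl⁻ term: 0.01025·445.2^0.27·exp(0.036·51+0.049·16.3) = 0.7414
  sum: 0.2308 + 0.7414 → r_corr = 0.9723 μm/a
Long-term exponent b (ISO 9224 Table 2, B1) = 0.667
  D(7) = 0.9723 × 7^0.667 = 0.9723 × 3.662 = 3.56 μm
  Mass loss = 3.56 μm × 8.96 g/cm³ = 31.9 g·m⁻²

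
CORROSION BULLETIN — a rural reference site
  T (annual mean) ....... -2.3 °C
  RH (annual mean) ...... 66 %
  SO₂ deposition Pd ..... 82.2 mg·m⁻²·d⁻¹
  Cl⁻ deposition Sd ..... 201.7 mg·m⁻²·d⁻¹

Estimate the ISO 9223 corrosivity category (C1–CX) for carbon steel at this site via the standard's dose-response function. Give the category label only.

carbon steel: T≤10 °C ⇒ hinge +0.150·(-2.3−10) = -1.8450
  sulphur-dioxide contribution → 10.37 μm/a
  chloride contribution → 22.05 μm/a
  ⇒ r_corr(carbon steel) = 32.42 μm/a
ISO 9223 Table 2 (carbon steel): 25 < 32.4 ≤ 50 μm/a ⇒ C3

C3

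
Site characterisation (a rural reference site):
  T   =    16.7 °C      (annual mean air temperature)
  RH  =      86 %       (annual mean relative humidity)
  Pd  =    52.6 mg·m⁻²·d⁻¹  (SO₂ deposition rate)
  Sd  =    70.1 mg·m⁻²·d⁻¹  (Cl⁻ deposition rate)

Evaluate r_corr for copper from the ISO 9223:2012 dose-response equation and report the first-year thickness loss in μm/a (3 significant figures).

r_corr = 3.01 μm/a

copper: T>10 °C ⇒ hinge -0.080·(16.7−10) = -0.5360
  Pd branch = 0.0053·Pd^0.26·e^(0.059·RH+f) = 1.389 μm/a
  Sd branch = 0.01025·Sd^0.27·e^(0.036·RH+0.049·T) = 1.618 μm/a
  r_corr = 1.389 + 1.618 = 3.007 μm/a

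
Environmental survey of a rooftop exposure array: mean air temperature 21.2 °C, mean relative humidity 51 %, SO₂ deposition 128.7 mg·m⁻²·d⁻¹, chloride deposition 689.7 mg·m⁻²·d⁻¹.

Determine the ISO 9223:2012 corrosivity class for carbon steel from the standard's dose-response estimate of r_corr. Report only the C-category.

carbon steel: f(T) = -0.054·(T−10) [T>10 °C] = -0.6048
  sulphur-dioxide contribution → 33.52 μm/a
  chloride contribution → 73.75 μm/a
  total first-year rate 107.3 μm/a
Category bounds: 80…200 μm/a bracket r_corr ⇒ C5

C5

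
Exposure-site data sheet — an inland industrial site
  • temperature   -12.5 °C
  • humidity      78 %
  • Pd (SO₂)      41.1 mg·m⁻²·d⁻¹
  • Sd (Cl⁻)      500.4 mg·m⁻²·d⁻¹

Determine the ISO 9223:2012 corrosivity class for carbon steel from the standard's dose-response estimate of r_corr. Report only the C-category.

C3

carbon steel: T≤10 °C ⇒ hinge +0.150·(-12.5−10) = -3.3750
  sulphur-dioxide contribution → 1.99 μm/a
  chloride contribution → 38.27 μm/a
  total first-year rate 40.26 μm/a
Category bounds: 25…50 μm/a bracket r_corr ⇒ C3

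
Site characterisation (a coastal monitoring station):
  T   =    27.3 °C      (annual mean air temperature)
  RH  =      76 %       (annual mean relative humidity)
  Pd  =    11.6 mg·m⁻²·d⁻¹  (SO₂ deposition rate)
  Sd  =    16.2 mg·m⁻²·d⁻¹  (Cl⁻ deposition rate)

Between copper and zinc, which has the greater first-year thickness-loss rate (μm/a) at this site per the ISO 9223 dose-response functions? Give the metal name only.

copper: temperature factor f = -0.080·(17.3) = -1.3840
  sulphur-dioxide contribution → 0.2225 μm/a
  chloride contribution → 1.278 μm/a
  total first-year rate 1.5 μm/a
zinc: temperature factor f = -0.071·(17.3) = -1.2283
  sulphur-dioxide contribution → 0.3663 μm/a
  chloride contribution → 1.601 μm/a
  ⇒ r_corr(zinc) = 1.967 μm/a
Ordering by μm/a: zinc (1.97) > copper (1.5)

zinc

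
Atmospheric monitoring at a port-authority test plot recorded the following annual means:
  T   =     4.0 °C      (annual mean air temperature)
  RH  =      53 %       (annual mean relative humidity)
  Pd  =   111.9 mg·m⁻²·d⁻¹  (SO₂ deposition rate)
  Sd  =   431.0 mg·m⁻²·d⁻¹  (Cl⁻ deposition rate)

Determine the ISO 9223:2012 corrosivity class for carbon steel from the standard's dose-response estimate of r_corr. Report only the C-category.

carbon steel: T≤10 °C ⇒ hinge +0.150·(4.0−10) = -0.9000
  SO₂ term: 1.77·111.9^0.52·exp(0.02·53-0.9000) = 24.15
  Sd branch = 0.102·Sd^0.62·e^(0.033·RH+0.04·T) = 29.58 μm/a
  r_corr = 24.15 + 29.58 = 53.73 μm/a
Category bounds: 50…80 μm/a bracket r_corr ⇒ C4

C4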